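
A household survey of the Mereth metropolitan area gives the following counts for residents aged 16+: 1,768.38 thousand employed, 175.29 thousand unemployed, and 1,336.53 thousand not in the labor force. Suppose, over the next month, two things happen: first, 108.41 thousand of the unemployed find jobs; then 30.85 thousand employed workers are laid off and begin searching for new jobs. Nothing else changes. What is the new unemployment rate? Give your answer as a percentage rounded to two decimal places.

New unemployment rate ≈ 5.03%.

Initially, labor force = 1,768.38 + 175.29 = 1,943.67 thousand, so u = 175.29/1,943.67 = 9.02%.
After the first change, unemployed falls and employed rises by 108.41; labor force unchanged → E = 1,876.79, U = 66.88, labor force = 1,943.67 thousand.
After the second change, employed falls and unemployed rises by 30.85; labor force unchanged → E = 1,845.94, U = 97.73, labor force = 1,943.67 thousand.
New unemployment rate = 97.73 / 1,943.67 = 5.03%.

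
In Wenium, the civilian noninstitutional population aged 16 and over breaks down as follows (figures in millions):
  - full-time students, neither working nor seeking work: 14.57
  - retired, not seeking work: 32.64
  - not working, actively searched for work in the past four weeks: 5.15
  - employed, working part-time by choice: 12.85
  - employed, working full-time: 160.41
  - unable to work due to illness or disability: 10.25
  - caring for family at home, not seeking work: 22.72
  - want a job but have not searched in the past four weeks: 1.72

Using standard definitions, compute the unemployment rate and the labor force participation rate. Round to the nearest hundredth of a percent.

Unemployment rate ≈ 2.89%; labor force participation rate ≈ 68.54%.

Employed = 12.85 + 160.41 = 173.26 million.
Unemployed = 5.15 million.
Labor force = 173.26 + 5.15 = 178.41 million.
Not in labor force = 14.57 + 32.64 + 10.25 + 22.72 + 1.72 = 81.90 million (those not working and not actively searching are outside the labor force — including those who want a job but have given up searching).
Civilian working-age population = 178.41 + 81.90 = 260.31 million.
Unemployment rate = 5.15 / 178.41 = 2.89%.
Labor force participation rate = 178.41 / 260.31 = 68.54%.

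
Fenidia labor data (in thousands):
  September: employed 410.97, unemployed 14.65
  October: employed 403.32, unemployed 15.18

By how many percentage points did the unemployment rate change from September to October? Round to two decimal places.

The unemployment rate changed by +0.19 percentage points.

September: labor force = 410.97 + 14.65 = 425.62; u = 14.65/425.62 = 3.44%.
October: labor force = 403.32 + 15.18 = 418.50; u = 15.18/418.50 = 3.63%.
Change = 3.63% − 3.44% = +0.19 pp.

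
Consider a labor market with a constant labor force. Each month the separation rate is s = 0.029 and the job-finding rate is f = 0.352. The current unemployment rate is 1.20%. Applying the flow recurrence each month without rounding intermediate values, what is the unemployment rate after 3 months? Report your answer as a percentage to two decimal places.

With a fixed labor force, u_{t+1} = u_t + s·(1−u_t) − f·u_t = u_t·(1−s−f) + s.
Here 1−s−f = 0.619 and s = 0.029.
u_1 = 0.012000 × 0.619 + 0.029 = 0.036428.
u_2 = 0.036428 × 0.619 + 0.029 = 0.051549.
u_3 = 0.051549 × 0.619 + 0.029 = 0.060909.

Unemployment rate after three months ≈ 6.09%.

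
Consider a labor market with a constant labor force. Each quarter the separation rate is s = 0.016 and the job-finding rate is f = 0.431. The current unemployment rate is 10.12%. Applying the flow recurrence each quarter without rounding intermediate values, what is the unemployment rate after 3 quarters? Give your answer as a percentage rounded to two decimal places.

With a fixed labor force, u_{t+1} = u_t + s·(1−u_t) − f·u_t = u_t·(1−s−f) + s.
Here 1−s−f = 0.553 and s = 0.016.
u_1 = 0.101200 × 0.553 + 0.016 = 0.071964.
u_2 = 0.071964 × 0.553 + 0.016 = 0.055796.
u_3 = 0.055796 × 0.553 + 0.016 = 0.046855.

Unemployment rate after three quarters ≈ 4.69%.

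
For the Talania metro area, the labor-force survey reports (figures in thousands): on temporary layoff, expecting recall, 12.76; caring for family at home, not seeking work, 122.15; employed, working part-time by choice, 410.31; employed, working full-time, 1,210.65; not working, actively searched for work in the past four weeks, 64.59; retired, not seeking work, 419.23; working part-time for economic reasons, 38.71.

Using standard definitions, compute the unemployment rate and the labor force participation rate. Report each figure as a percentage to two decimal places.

Employed = 410.31 + 1,210.65 + 38.71 = 1,659.67 thousand (anyone who worked, including part-time for economic reasons, counts as employed).
Unemployed = 12.76 + 64.59 = 77.35 thousand (jobless and actively searching, or on temporary layoff).
Labor force = 1,659.67 + 77.35 = 1,737.02 thousand.
Not in labor force = 122.15 + 419.23 = 541.38 thousand (those not working and not actively searching are outside the labor force).
Civilian working-age population = 1,737.02 + 541.38 = 2,278.40 thousand.
Unemployment rate = 77.35 / 1,737.02 = 4.45%.
Labor force participation rate = 1,737.02 / 2,278.40 = 76.24%.

Unemployment rate ≈ 4.45%; labor force participation rate ≈ 76.24%.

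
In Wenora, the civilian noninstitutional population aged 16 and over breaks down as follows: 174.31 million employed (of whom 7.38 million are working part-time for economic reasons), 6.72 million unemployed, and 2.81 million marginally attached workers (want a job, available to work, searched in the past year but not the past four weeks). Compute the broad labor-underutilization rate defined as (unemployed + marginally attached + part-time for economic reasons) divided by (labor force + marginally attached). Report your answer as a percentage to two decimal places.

Broad underutilization rate ≈ 9.20%.

Labor force = 174.31 + 6.72 = 181.03 million.
Numerator = 6.72 + 2.81 + 7.38 = 16.91 million.
Denominator = 181.03 + 2.81 = 183.84 million.
Broad rate = 16.91 / 183.84 = 9.20%.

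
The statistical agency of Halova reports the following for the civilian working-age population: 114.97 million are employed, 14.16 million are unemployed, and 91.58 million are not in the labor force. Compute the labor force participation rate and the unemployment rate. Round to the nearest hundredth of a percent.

Labor force = employed + unemployed = 114.97 + 14.16 = 129.13 million.
Working-age population = 129.13 + 91.58 = 220.71 million.
Unemployment rate = 14.16 / 129.13 = 10.97%.
Labor force participation rate = 129.13 / 220.71 = 58.51%.

Labor force participation rate ≈ 58.51%; unemployment rate ≈ 10.97%.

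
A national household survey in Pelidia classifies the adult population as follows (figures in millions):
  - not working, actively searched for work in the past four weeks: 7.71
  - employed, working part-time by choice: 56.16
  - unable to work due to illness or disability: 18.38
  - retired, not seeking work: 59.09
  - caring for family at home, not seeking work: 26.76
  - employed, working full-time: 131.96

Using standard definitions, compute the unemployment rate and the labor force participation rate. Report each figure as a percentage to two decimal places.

Unemployment rate ≈ 3.94%; labor force participation rate ≈ 65.26%.

Employed = 56.16 + 131.96 = 188.12 million.
Unemployed = 7.71 million.
Labor force = 188.12 + 7.71 = 195.83 million.
Not in labor force = 18.38 + 59.09 + 26.76 = 104.23 million (those not working and not actively searching are outside the labor force).
Civilian working-age population = 195.83 + 104.23 = 300.06 million.
Unemployment rate = 7.71 / 195.83 = 3.94%.
Labor force participation rate = 195.83 / 300.06 = 65.26%.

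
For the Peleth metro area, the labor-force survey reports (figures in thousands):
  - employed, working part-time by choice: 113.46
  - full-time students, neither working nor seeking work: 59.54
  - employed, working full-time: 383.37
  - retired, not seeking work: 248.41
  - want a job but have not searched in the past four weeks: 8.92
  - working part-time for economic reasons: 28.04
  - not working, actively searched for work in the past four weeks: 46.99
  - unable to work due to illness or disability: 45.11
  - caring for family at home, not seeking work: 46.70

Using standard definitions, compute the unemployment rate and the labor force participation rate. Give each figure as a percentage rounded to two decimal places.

Unemployment rate ≈ 8.22%; labor force participation rate ≈ 58.32%.

Employed = 113.46 + 383.37 + 28.04 = 524.87 thousand (anyone who worked, including part-time for economic reasons, counts as employed).
Unemployed = 46.99 thousand.
Labor force = 524.87 + 46.99 = 571.86 thousand.
Not in labor force = 59.54 + 248.41 + 8.92 + 45.11 + 46.70 = 408.68 thousand (those not working and not actively searching are outside the labor force — including those who want a job but have given up searching).
Civilian working-age population = 571.86 + 408.68 = 980.54 thousand.
Unemployment rate = 46.99 / 571.86 = 8.22%.
Labor force participation rate = 571.86 / 980.54 = 58.32%.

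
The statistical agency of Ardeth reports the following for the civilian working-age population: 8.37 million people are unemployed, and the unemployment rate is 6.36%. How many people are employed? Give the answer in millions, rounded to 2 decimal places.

About 123.23 million are employed.

Labor force = U / u = 8.37 / 0.0636 ≈ 131.60 million.
Employed = labor force − unemployed = 131.60 − 8.37 = 123.23 million.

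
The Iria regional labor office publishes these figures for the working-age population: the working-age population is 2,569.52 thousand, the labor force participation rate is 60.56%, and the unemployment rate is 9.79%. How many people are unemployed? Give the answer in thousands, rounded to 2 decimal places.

Labor force = 0.6056 × 2,569.52 = 1,556.10 thousand.
Unemployed = 0.0979 × 1,556.10 ≈ 152.34 thousand.

About 152.34 thousand are unemployed.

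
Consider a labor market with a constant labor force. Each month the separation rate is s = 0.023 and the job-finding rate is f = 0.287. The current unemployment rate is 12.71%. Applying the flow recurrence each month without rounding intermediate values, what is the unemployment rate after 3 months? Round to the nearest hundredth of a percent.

With a fixed labor force, u_{t+1} = u_t + s·(1−u_t) − f·u_t = u_t·(1−s−f) + s.
Here 1−s−f = 0.690 and s = 0.023.
u_1 = 0.127100 × 0.690 + 0.023 = 0.110699.
u_2 = 0.110699 × 0.690 + 0.023 = 0.099382.
u_3 = 0.099382 × 0.690 + 0.023 = 0.091574.

Unemployment rate after three months ≈ 9.16%.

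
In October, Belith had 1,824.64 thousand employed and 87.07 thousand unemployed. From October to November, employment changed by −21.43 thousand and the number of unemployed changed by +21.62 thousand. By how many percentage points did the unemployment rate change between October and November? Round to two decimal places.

October: labor force = 1,824.64 + 87.07 = 1,911.71; u = 87.07/1,911.71 = 4.55%.
November: labor force = 1,803.21 + 108.69 = 1,911.90; u = 108.69/1,911.90 = 5.68%.
Change = 5.68% − 4.55% = +1.13 pp.

The unemployment rate changed by +1.13 percentage points.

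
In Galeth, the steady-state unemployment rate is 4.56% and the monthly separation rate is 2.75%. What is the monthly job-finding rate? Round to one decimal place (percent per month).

From u* = s/(s+f): f = s·(1−u)/u.
f = 2.75 × (1 − 0.0456) / 0.0456 = 2.6246 / 0.0456 ≈ 57.6% per month.

Job-finding rate ≈ 57.6% per month.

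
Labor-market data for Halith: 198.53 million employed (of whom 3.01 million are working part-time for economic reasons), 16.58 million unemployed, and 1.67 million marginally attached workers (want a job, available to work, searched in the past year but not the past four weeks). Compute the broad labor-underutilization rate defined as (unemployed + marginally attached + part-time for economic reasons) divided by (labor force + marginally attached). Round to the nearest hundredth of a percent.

Broad underutilization rate ≈ 9.81%.

Labor force = 198.53 + 16.58 = 215.11 million.
Numerator = 16.58 + 1.67 + 3.01 = 21.26 million.
Denominator = 215.11 + 1.67 = 216.78 million.
Broad rate = 21.26 / 216.78 = 9.81%.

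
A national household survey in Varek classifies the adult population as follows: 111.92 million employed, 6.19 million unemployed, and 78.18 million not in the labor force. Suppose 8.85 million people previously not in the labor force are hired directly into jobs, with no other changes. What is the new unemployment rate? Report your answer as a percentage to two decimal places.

New unemployment rate ≈ 4.88%.

Initially, labor force = 111.92 + 6.19 = 118.11 million, so u = 6.19/118.11 = 5.24%.
After the change, employed and labor force both rise by 8.85; unemployed unchanged → E = 120.77, U = 6.19, labor force = 126.96 million.
New unemployment rate = 6.19 / 126.96 = 4.88%.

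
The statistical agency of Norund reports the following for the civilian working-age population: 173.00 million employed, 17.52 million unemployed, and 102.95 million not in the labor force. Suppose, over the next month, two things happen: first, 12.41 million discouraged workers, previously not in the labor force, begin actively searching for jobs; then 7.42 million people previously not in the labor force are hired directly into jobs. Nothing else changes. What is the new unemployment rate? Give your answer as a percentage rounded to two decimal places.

New unemployment rate ≈ 14.23%.

Initially, labor force = 173.00 + 17.52 = 190.52 million, so u = 17.52/190.52 = 9.20%.
After the first change, unemployed and labor force both rise by 12.41 → E = 173.00, U = 29.93, labor force = 202.93 million.
After the second change, employed and labor force both rise by 7.42; unemployed unchanged → E = 180.42, U = 29.93, labor force = 210.35 million.
New unemployment rate = 29.93 / 210.35 = 14.23%.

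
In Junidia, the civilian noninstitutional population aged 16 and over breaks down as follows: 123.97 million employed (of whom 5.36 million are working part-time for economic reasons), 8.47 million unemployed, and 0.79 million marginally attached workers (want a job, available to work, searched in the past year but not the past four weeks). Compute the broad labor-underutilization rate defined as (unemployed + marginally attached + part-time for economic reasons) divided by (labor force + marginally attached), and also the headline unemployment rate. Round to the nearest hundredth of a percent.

Broad underutilization rate ≈ 10.97%; headline unemployment rate ≈ 6.40%.

Labor force = 123.97 + 8.47 = 132.44 million.
Numerator = 8.47 + 0.79 + 5.36 = 14.62 million.
Denominator = 132.44 + 0.79 = 133.23 million.
Broad rate = 14.62 / 133.23 = 10.97%.
Headline unemployment rate = 8.47 / 132.44 = 6.40%.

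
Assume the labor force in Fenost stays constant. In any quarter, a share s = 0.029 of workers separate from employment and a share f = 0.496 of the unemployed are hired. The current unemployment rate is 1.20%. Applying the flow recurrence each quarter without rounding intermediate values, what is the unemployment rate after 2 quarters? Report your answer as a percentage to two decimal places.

Unemployment rate after two quarters ≈ 4.55%.

With a fixed labor force, u_{t+1} = u_t + s·(1−u_t) − f·u_t = u_t·(1−s−f) + s.
Here 1−s−f = 0.475 and s = 0.029.
u_1 = 0.012000 × 0.475 + 0.029 = 0.034700.
u_2 = 0.034700 × 0.475 + 0.029 = 0.045483.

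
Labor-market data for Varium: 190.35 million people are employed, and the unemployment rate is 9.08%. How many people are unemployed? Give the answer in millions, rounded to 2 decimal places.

Let U be the number unemployed. The labor force is E + U, and U/(E+U) = 0.0908.
So U = 0.0908 × 190.35 / (1 − 0.0908) = 17.2838 / 0.9092 ≈ 19.01 million.

About 19.01 million are unemployed.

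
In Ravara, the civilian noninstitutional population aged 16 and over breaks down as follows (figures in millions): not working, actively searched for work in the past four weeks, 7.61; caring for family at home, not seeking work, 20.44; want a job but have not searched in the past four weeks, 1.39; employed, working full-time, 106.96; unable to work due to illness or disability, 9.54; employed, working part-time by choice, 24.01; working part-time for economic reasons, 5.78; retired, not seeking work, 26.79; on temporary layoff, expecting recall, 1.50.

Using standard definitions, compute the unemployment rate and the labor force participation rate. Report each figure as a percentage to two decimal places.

Employed = 106.96 + 24.01 + 5.78 = 136.75 million (anyone who worked, including part-time for economic reasons, counts as employed).
Unemployed = 7.61 + 1.50 = 9.11 million (jobless and actively searching, or on temporary layoff).
Labor force = 136.75 + 9.11 = 145.86 million.
Not in labor force = 20.44 + 1.39 + 9.54 + 26.79 = 58.16 million (those not working and not actively searching are outside the labor force — including those who want a job but have given up searching).
Civilian working-age population = 145.86 + 58.16 = 204.02 million.
Unemployment rate = 9.11 / 145.86 = 6.25%.
Labor force participation rate = 145.86 / 204.02 = 71.49%.

Unemployment rate ≈ 6.25%; labor force participation rate ≈ 71.49%.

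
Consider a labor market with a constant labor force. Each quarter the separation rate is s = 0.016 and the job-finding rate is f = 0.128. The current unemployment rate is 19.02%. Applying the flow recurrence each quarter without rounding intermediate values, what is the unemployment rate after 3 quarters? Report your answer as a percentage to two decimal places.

With a fixed labor force, u_{t+1} = u_t + s·(1−u_t) − f·u_t = u_t·(1−s−f) + s.
Here 1−s−f = 0.856 and s = 0.016.
u_1 = 0.190200 × 0.856 + 0.016 = 0.178811.
u_2 = 0.178811 × 0.856 + 0.016 = 0.169062.
u_3 = 0.169062 × 0.856 + 0.016 = 0.160717.

Unemployment rate after three quarters ≈ 16.07%.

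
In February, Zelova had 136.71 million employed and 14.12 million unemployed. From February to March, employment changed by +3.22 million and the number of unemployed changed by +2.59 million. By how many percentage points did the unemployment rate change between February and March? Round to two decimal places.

February: labor force = 136.71 + 14.12 = 150.83; u = 14.12/150.83 = 9.36%.
March: labor force = 139.93 + 16.71 = 156.64; u = 16.71/156.64 = 10.67%.
Change = 10.67% − 9.36% = +1.31 pp.

The unemployment rate changed by +1.31 percentage points.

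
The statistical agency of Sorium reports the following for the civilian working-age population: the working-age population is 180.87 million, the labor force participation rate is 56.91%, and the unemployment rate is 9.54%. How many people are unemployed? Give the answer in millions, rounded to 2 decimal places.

Labor force = 0.5691 × 180.87 = 102.93 million.
Unemployed = 0.0954 × 102.93 ≈ 9.82 million.

About 9.82 million are unemployed.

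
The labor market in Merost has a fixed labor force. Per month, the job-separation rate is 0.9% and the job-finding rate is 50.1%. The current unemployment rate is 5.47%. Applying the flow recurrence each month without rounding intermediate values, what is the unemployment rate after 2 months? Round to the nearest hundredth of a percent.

Unemployment rate after two months ≈ 2.65%.

With a fixed labor force, u_{t+1} = u_t + s·(1−u_t) − f·u_t = u_t·(1−s−f) + s.
Here 1−s−f = 0.490 and s = 0.009.
u_1 = 0.054700 × 0.490 + 0.009 = 0.035803.
u_2 = 0.035803 × 0.490 + 0.009 = 0.026543.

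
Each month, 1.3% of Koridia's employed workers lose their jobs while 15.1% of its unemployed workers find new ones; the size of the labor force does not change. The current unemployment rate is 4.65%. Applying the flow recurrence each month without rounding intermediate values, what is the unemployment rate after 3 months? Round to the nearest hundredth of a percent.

Unemployment rate after three months ≈ 6.01%.

With a fixed labor force, u_{t+1} = u_t + s·(1−u_t) − f·u_t = u_t·(1−s−f) + s.
Here 1−s−f = 0.836 and s = 0.013.
u_1 = 0.046500 × 0.836 + 0.013 = 0.051874.
u_2 = 0.051874 × 0.836 + 0.013 = 0.056367.
u_3 = 0.056367 × 0.836 + 0.013 = 0.060123.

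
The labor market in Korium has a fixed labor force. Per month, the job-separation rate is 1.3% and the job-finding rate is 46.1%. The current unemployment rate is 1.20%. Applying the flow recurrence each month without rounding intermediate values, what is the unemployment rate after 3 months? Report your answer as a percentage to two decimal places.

With a fixed labor force, u_{t+1} = u_t + s·(1−u_t) − f·u_t = u_t·(1−s−f) + s.
Here 1−s−f = 0.526 and s = 0.013.
u_1 = 0.012000 × 0.526 + 0.013 = 0.019312.
u_2 = 0.019312 × 0.526 + 0.013 = 0.023158.
u_3 = 0.023158 × 0.526 + 0.013 = 0.025181.

Unemployment rate after three months ≈ 2.52%.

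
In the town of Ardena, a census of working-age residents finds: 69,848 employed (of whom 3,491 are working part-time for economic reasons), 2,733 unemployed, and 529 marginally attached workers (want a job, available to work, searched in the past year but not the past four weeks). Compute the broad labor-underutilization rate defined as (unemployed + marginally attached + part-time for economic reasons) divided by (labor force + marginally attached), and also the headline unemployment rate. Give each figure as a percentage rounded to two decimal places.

Labor force = 69,848 + 2,733 = 72,581.
Numerator = 2,733 + 529 + 3,491 = 6,753.
Denominator = 72,581 + 529 = 73,110.
Broad rate = 6,753 / 73,110 = 9.24%.
Headline unemployment rate = 2,733 / 72,581 = 3.77%.

Broad underutilization rate ≈ 9.24%; headline unemployment rate ≈ 3.77%.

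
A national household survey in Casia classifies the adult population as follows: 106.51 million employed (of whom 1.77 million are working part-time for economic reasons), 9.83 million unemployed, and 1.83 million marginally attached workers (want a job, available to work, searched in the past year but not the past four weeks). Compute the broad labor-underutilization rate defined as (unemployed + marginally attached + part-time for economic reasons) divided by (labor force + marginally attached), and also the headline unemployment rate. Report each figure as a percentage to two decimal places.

Labor force = 106.51 + 9.83 = 116.34 million.
Numerator = 9.83 + 1.83 + 1.77 = 13.43 million.
Denominator = 116.34 + 1.83 = 118.17 million.
Broad rate = 13.43 / 118.17 = 11.36%.
Headline unemployment rate = 9.83 / 116.34 = 8.45%.

Broad underutilization rate ≈ 11.36%; headline unemployment rate ≈ 8.45%.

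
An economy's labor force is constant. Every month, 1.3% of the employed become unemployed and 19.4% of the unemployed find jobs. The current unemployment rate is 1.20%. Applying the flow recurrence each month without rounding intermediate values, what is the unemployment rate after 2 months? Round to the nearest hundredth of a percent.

Unemployment rate after two months ≈ 3.09%.

With a fixed labor force, u_{t+1} = u_t + s·(1−u_t) − f·u_t = u_t·(1−s−f) + s.
Here 1−s−f = 0.793 and s = 0.013.
u_1 = 0.012000 × 0.793 + 0.013 = 0.022516.
u_2 = 0.022516 × 0.793 + 0.013 = 0.030855.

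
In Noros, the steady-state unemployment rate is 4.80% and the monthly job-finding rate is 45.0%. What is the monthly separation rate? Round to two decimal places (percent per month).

From u* = s/(s+f): s = u·f/(1−u).
s = 0.0480 × 45.0 / (1 − 0.0480) = 2.1600 / 0.9520 ≈ 2.27% per month.

Separation rate ≈ 2.27% per month.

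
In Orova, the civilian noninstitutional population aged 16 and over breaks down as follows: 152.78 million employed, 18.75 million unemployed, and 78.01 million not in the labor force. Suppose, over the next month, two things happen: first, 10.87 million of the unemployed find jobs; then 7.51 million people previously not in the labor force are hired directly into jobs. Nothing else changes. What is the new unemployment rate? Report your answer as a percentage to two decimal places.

Initially, labor force = 152.78 + 18.75 = 171.53 million, so u = 18.75/171.53 = 10.93%.
After the first change, unemployed falls and employed rises by 10.87; labor force unchanged → E = 163.65, U = 7.88, labor force = 171.53 million.
After the second change, employed and labor force both rise by 7.51; unemployed unchanged → E = 171.16, U = 7.88, labor force = 179.04 million.
New unemployment rate = 7.88 / 179.04 = 4.40%.

New unemployment rate ≈ 4.40%.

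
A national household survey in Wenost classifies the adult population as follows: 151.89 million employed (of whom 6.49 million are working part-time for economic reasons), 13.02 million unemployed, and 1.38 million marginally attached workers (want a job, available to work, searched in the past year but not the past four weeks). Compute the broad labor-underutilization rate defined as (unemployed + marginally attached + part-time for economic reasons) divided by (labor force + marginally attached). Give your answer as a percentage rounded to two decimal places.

Broad underutilization rate ≈ 12.56%.

Labor force = 151.89 + 13.02 = 164.91 million.
Numerator = 13.02 + 1.38 + 6.49 = 20.89 million.
Denominator = 164.91 + 1.38 = 166.29 million.
Broad rate = 20.89 / 166.29 = 12.56%.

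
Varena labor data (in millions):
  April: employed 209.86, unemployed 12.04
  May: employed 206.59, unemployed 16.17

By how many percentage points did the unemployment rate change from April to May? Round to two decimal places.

The unemployment rate changed by +1.83 percentage points.

April: labor force = 209.86 + 12.04 = 221.90; u = 12.04/221.90 = 5.43%.
May: labor force = 206.59 + 16.17 = 222.76; u = 16.17/222.76 = 7.26%.
Change = 7.26% − 5.43% = +1.83 pp.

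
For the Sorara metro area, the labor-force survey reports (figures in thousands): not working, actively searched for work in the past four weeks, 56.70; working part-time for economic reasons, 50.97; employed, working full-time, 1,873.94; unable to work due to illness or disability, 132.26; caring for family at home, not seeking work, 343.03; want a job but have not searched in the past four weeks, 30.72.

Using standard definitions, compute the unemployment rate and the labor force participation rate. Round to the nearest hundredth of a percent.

Employed = 50.97 + 1,873.94 = 1,924.91 thousand (anyone who worked, including part-time for economic reasons, counts as employed).
Unemployed = 56.70 thousand.
Labor force = 1,924.91 + 56.70 = 1,981.61 thousand.
Not in labor force = 132.26 + 343.03 + 30.72 = 506.01 thousand (those not working and not actively searching are outside the labor force — including those who want a job but have given up searching).
Civilian working-age population = 1,981.61 + 506.01 = 2,487.62 thousand.
Unemployment rate = 56.70 / 1,981.61 = 2.86%.
Labor force participation rate = 1,981.61 / 2,487.62 = 79.66%.

Unemployment rate ≈ 2.86%; labor force participation rate ≈ 79.66%.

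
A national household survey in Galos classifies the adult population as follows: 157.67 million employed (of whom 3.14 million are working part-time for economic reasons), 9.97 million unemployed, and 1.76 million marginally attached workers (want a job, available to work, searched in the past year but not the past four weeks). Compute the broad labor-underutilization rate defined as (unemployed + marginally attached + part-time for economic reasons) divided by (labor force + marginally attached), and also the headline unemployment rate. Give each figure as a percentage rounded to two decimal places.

Labor force = 157.67 + 9.97 = 167.64 million.
Numerator = 9.97 + 1.76 + 3.14 = 14.87 million.
Denominator = 167.64 + 1.76 = 169.40 million.
Broad rate = 14.87 / 169.40 = 8.78%.
Headline unemployment rate = 9.97 / 167.64 = 5.95%.

Broad underutilization rate ≈ 8.78%; headline unemployment rate ≈ 5.95%.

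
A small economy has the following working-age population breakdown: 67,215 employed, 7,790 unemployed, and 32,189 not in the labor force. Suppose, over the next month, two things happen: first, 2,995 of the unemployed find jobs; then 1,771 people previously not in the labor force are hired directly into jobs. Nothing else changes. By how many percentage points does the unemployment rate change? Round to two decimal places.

The unemployment rate changes by −4.14 percentage points.

Initially, labor force = 67,215 + 7,790 = 75,005, so u = 7,790/75,005 = 10.39%.
After the first change, unemployed falls and employed rises by 2,995; labor force unchanged → E = 70,210, U = 4,795, labor force = 75,005.
After the second change, employed and labor force both rise by 1,771; unemployed unchanged → E = 71,981, U = 4,795, labor force = 76,776.
New unemployment rate = 4,795 / 76,776 = 6.25%.
Change = 6.25% − 10.39% = −4.14 percentage points.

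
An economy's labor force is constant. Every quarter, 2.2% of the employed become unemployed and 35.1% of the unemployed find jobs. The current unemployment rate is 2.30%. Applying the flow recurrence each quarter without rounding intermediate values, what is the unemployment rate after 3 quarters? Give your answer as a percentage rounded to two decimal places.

Unemployment rate after three quarters ≈ 5.01%.

With a fixed labor force, u_{t+1} = u_t + s·(1−u_t) − f·u_t = u_t·(1−s−f) + s.
Here 1−s−f = 0.627 and s = 0.022.
u_1 = 0.023000 × 0.627 + 0.022 = 0.036421.
u_2 = 0.036421 × 0.627 + 0.022 = 0.044836.
u_3 = 0.044836 × 0.627 + 0.022 = 0.050112.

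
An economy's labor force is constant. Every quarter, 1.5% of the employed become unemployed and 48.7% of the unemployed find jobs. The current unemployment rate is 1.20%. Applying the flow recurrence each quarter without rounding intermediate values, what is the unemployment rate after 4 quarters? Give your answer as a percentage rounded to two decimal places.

With a fixed labor force, u_{t+1} = u_t + s·(1−u_t) − f·u_t = u_t·(1−s−f) + s.
Here 1−s−f = 0.498 and s = 0.015.
u_1 = 0.012000 × 0.498 + 0.015 = 0.020976.
u_2 = 0.020976 × 0.498 + 0.015 = 0.025446.
u_3 = 0.025446 × 0.498 + 0.015 = 0.027672.
u_4 = 0.027672 × 0.498 + 0.015 = 0.028781.

Unemployment rate after four quarters ≈ 2.88%.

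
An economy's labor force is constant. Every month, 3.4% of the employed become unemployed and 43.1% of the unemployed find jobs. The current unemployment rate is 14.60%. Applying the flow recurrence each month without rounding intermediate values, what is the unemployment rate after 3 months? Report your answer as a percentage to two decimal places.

With a fixed labor force, u_{t+1} = u_t + s·(1−u_t) − f·u_t = u_t·(1−s−f) + s.
Here 1−s−f = 0.535 and s = 0.034.
u_1 = 0.146000 × 0.535 + 0.034 = 0.112110.
u_2 = 0.112110 × 0.535 + 0.034 = 0.093979.
u_3 = 0.093979 × 0.535 + 0.034 = 0.084279.

Unemployment rate after three months ≈ 8.43%.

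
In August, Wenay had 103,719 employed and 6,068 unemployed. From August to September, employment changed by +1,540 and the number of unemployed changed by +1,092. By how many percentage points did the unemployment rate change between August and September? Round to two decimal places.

August: labor force = 103,719 + 6,068 = 109,787; u = 6,068/109,787 = 5.53%.
September: labor force = 105,259 + 7,160 = 112,419; u = 7,160/112,419 = 6.37%.
Change = 6.37% − 5.53% = +0.84 pp.

The unemployment rate changed by +0.84 percentage points.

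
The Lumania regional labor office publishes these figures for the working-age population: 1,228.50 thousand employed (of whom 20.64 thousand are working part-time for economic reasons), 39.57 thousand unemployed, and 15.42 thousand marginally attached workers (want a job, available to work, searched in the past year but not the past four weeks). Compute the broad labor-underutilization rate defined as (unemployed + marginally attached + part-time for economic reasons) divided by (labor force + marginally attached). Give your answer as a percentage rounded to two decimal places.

Labor force = 1,228.50 + 39.57 = 1,268.07 thousand.
Numerator = 39.57 + 15.42 + 20.64 = 75.63 thousand.
Denominator = 1,268.07 + 15.42 = 1,283.49 thousand.
Broad rate = 75.63 / 1,283.49 = 5.89%.

Broad underutilization rate ≈ 5.89%.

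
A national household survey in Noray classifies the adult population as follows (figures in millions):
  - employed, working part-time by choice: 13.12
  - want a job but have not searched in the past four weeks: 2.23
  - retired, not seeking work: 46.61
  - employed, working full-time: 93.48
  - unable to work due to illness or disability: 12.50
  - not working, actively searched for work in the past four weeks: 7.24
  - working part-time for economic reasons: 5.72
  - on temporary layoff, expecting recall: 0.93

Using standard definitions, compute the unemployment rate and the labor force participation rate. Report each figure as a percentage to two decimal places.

Employed = 13.12 + 93.48 + 5.72 = 112.32 million (anyone who worked, including part-time for economic reasons, counts as employed).
Unemployed = 7.24 + 0.93 = 8.17 million (jobless and actively searching, or on temporary layoff).
Labor force = 112.32 + 8.17 = 120.49 million.
Not in labor force = 2.23 + 46.61 + 12.50 = 61.34 million (those not working and not actively searching are outside the labor force — including those who want a job but have given up searching).
Civilian working-age population = 120.49 + 61.34 = 181.83 million.
Unemployment rate = 8.17 / 120.49 = 6.78%.
Labor force participation rate = 120.49 / 181.83 = 66.27%.

Unemployment rate ≈ 6.78%; labor force participation rate ≈ 66.27%.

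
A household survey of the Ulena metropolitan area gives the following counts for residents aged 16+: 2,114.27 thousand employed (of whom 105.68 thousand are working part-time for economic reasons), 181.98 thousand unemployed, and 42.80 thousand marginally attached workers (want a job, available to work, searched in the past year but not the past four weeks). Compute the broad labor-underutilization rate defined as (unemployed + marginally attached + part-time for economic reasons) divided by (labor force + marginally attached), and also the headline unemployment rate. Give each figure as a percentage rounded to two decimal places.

Broad underutilization rate ≈ 14.13%; headline unemployment rate ≈ 7.93%.

Labor force = 2,114.27 + 181.98 = 2,296.25 thousand.
Numerator = 181.98 + 42.80 + 105.68 = 330.46 thousand.
Denominator = 2,296.25 + 42.80 = 2,339.05 thousand.
Broad rate = 330.46 / 2,339.05 = 14.13%.
Headline unemployment rate = 181.98 / 2,296.25 = 7.93%.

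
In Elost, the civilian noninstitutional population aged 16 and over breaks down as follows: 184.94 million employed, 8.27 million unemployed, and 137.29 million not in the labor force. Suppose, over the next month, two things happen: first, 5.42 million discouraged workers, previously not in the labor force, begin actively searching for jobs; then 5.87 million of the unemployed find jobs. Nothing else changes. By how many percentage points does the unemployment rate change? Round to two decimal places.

Initially, labor force = 184.94 + 8.27 = 193.21 million, so u = 8.27/193.21 = 4.28%.
After the first change, unemployed and labor force both rise by 5.42 → E = 184.94, U = 13.69, labor force = 198.63 million.
After the second change, unemployed falls and employed rises by 5.87; labor force unchanged → E = 190.81, U = 7.82, labor force = 198.63 million.
New unemployment rate = 7.82 / 198.63 = 3.94%.
Change = 3.94% − 4.28% = −0.34 percentage points.

The unemployment rate changes by −0.34 percentage points.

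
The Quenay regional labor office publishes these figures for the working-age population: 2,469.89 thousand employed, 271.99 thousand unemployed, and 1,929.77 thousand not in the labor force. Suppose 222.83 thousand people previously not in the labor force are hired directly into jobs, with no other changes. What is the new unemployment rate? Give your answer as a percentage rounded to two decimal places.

New unemployment rate ≈ 9.17%.

Initially, labor force = 2,469.89 + 271.99 = 2,741.88 thousand, so u = 271.99/2,741.88 = 9.92%.
After the change, employed and labor force both rise by 222.83; unemployed unchanged → E = 2,692.72, U = 271.99, labor force = 2,964.71 thousand.
New unemployment rate = 271.99 / 2,964.71 = 9.17%.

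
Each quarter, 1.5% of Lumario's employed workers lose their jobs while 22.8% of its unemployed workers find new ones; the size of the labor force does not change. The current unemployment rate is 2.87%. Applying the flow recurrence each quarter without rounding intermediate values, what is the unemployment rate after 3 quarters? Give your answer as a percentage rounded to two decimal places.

With a fixed labor force, u_{t+1} = u_t + s·(1−u_t) − f·u_t = u_t·(1−s−f) + s.
Here 1−s−f = 0.757 and s = 0.015.
u_1 = 0.028700 × 0.757 + 0.015 = 0.036726.
u_2 = 0.036726 × 0.757 + 0.015 = 0.042802.
u_3 = 0.042802 × 0.757 + 0.015 = 0.047401.

Unemployment rate after three quarters ≈ 4.74%.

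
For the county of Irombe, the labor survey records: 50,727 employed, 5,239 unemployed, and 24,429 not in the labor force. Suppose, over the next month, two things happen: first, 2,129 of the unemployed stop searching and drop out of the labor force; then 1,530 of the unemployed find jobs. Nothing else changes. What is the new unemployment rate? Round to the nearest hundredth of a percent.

Initially, labor force = 50,727 + 5,239 = 55,966, so u = 5,239/55,966 = 9.36%.
After the first change, unemployed and labor force both fall by 2,129 → E = 50,727, U = 3,110, labor force = 53,837.
After the second change, unemployed falls and employed rises by 1,530; labor force unchanged → E = 52,257, U = 1,580, labor force = 53,837.
New unemployment rate = 1,580 / 53,837 = 2.93%.

New unemployment rate ≈ 2.93%.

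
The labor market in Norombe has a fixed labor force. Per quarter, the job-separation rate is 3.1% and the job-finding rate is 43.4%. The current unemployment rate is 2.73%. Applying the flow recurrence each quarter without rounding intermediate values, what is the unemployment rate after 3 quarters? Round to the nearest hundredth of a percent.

Unemployment rate after three quarters ≈ 6.06%.

With a fixed labor force, u_{t+1} = u_t + s·(1−u_t) − f·u_t = u_t·(1−s−f) + s.
Here 1−s−f = 0.535 and s = 0.031.
u_1 = 0.027300 × 0.535 + 0.031 = 0.045606.
u_2 = 0.045606 × 0.535 + 0.031 = 0.055399.
u_3 = 0.055399 × 0.535 + 0.031 = 0.060638.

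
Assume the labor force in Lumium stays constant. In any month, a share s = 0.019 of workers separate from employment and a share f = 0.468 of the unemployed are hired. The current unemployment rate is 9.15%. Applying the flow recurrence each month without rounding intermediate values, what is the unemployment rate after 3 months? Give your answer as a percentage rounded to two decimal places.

Unemployment rate after three months ≈ 4.61%.

With a fixed labor force, u_{t+1} = u_t + s·(1−u_t) − f·u_t = u_t·(1−s−f) + s.
Here 1−s−f = 0.513 and s = 0.019.
u_1 = 0.091500 × 0.513 + 0.019 = 0.065939.
u_2 = 0.065939 × 0.513 + 0.019 = 0.052827.
u_3 = 0.052827 × 0.513 + 0.019 = 0.046100.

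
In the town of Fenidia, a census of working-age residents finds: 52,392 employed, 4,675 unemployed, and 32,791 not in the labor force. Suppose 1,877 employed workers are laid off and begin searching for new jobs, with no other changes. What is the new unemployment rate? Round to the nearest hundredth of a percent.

New unemployment rate ≈ 11.48%.

Initially, labor force = 52,392 + 4,675 = 57,067, so u = 4,675/57,067 = 8.19%.
After the change, employed falls and unemployed rises by 1,877; labor force unchanged → E = 50,515, U = 6,552, labor force = 57,067.
New unemployment rate = 6,552 / 57,067 = 11.48%.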